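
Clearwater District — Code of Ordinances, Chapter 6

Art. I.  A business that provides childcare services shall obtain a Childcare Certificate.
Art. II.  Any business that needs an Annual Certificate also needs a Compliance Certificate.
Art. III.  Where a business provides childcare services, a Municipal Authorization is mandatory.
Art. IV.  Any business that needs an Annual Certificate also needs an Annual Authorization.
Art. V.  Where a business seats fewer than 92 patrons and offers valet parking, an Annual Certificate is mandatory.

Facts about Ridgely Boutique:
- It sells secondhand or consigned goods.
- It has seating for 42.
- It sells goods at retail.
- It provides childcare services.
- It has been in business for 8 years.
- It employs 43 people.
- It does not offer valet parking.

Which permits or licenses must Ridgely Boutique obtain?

Art. I. provides childcare services → Childcare Certificate required.
Art. II. Annual Certificate is not required → no effect.
Art. III. provides childcare services → Municipal Authorization required.
Art. IV. Annual Certificate is not required → no effect.
Art. V. seating 42 < 92; does not offer valet parking → Annual Certificate not required.

Childcare Certificate, Municipal Authorization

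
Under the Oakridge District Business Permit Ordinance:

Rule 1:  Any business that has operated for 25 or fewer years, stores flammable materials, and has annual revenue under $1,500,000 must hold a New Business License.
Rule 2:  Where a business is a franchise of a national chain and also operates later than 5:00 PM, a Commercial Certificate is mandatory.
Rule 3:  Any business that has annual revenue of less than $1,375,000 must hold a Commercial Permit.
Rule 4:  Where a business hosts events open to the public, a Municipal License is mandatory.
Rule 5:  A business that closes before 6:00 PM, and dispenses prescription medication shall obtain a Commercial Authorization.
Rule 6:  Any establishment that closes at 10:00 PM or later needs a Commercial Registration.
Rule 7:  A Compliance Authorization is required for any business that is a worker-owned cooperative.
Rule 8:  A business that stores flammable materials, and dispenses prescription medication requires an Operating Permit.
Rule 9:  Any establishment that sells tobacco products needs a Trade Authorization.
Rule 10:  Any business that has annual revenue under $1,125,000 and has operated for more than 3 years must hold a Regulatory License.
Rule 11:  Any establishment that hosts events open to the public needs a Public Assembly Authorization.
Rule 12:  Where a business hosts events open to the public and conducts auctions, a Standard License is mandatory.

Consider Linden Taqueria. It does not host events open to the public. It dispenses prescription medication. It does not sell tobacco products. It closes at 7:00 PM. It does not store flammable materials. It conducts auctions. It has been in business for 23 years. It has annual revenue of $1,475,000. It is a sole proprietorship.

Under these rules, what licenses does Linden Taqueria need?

None

Rule 1: years in business 23 ≤ 25; does not store flammable materials; revenue $1,475,000 < $1,500,000 → New Business License not required.
Rule 2: is a sole proprietorship (not: is a franchise of a national chain); closes 7:00 PM, after 5:00 PM → Commercial Certificate not required.
Rule 3: revenue $1,475,000 ≥ $1,375,000 → Commercial Permit not required.
Rule 4: does not host events open to the public → Municipal License not required.
Rule 5: closes 7:00 PM, after 6:00 PM; dispenses prescription medication → Commercial Authorization not required.
Rule 6: closes 7:00 PM, at/before 10:00 PM → Commercial Registration not required.
Rule 7: is a sole proprietorship (not: is a worker-owned cooperative) → Compliance Authorization not required.
Rule 8: does not store flammable materials; dispenses prescription medication → Operating Permit not required.
Rule 9: does not sell tobacco products → Trade Authorization not required.
Rule 10: revenue $1,475,000 ≥ $1,125,000; years in business 23 > 3 → Regulatory License not required.
Rule 11: does not host events open to the public → Public Assembly Authorization not required.
Rule 12: does not host events open to the public; conducts auctions → Standard License not required.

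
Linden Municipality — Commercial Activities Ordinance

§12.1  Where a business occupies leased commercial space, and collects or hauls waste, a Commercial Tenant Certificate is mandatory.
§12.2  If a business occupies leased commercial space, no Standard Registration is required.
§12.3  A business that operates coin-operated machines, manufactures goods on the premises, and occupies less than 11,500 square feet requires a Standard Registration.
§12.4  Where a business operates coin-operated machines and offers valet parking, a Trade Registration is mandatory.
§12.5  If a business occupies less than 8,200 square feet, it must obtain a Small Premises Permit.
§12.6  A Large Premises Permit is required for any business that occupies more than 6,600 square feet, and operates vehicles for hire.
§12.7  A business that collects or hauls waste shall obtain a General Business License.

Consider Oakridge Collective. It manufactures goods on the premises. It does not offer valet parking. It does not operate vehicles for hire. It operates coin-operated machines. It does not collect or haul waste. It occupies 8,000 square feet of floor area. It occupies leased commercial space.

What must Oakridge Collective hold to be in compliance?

Small Premises Permit

§12.1 occupies leased commercial space; does not collect or haul waste → Commercial Tenant Certificate not required.
§12.2 occupies leased commercial space → exempt from Standard Registration.
§12.3 operates coin-operated machines; manufactures goods on the premises; floor area 8,000 square feet < 11,500 square feet → Standard Registration required.
§12.4 operates coin-operated machines; does not offer valet parking → Trade Registration not required.
§12.5 floor area 8,000 square feet < 8,200 square feet → Small Premises Permit required.
§12.6 floor area 8,000 square feet > 6,600 square feet; does not operate vehicles for hire → Large Premises Permit not required.
§12.7 does not collect or haul waste → General Business License not required.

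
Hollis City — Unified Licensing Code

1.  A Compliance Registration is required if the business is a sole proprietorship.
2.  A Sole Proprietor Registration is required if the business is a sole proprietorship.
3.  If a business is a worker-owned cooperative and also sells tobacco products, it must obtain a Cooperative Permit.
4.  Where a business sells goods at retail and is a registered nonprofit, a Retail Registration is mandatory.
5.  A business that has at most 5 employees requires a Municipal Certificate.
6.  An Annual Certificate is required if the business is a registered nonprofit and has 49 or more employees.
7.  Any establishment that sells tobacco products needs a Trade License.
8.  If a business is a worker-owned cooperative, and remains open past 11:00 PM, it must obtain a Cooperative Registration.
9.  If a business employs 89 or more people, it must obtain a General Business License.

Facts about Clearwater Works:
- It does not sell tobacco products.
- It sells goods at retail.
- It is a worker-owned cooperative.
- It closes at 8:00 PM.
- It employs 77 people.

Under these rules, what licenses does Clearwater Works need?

1. is a worker-owned cooperative (not: is a sole proprietorship) → Compliance Registration not required.
2. is a worker-owned cooperative (not: is a sole proprietorship) → Sole Proprietor Registration not required.
3. is a worker-owned cooperative; does not sell tobacco products → Cooperative Permit not required.
4. sells goods at retail; is a worker-owned cooperative (not: is a registered nonprofit) → Retail Registration not required.
5. employees 77 > 5 → Municipal Certificate not required.
6. is a worker-owned cooperative (not: is a registered nonprofit); employees 77 ≥ 49 → Annual Certificate not required.
7. does not sell tobacco products → Trade License not required.
8. is a worker-owned cooperative; closes 8:00 PM, at/before 11:00 PM → Cooperative Registration not required.
9. employees 77 < 89 → General Business License not required.

None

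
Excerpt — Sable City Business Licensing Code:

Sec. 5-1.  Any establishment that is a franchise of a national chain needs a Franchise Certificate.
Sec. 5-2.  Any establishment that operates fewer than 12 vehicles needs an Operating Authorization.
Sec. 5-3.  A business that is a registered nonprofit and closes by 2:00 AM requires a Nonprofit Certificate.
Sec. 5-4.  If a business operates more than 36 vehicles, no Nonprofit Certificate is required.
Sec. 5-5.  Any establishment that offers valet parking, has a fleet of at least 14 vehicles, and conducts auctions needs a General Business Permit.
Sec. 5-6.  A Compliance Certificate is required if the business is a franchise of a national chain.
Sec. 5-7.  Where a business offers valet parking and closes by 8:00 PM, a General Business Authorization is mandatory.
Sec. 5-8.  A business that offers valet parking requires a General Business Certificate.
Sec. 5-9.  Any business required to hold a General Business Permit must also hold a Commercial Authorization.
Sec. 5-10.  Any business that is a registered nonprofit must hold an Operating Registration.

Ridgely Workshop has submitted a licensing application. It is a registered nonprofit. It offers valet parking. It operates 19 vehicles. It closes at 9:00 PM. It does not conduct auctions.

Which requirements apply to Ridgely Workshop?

General Business Certificate, Nonprofit Certificate, Operating Registration

Sec. 5-1. is a registered nonprofit (not: is a franchise of a national chain) → Franchise Certificate not required.
Sec. 5-2. vehicles 19 ≥ 12 → Operating Authorization not required.
Sec. 5-3. is a registered nonprofit; closes 9:00 PM, at/before 2:00 AM → Nonprofit Certificate required.
Sec. 5-4. vehicles 19 ≤ 36 → Nonprofit Certificate exemption does not apply.
Sec. 5-5. offers valet parking; vehicles 19 ≥ 14; does not conduct auctions → General Business Permit not required.
Sec. 5-6. is a registered nonprofit (not: is a franchise of a national chain) → Compliance Certificate not required.
Sec. 5-7. offers valet parking; closes 9:00 PM, after 8:00 PM → General Business Authorization not required.
Sec. 5-8. offers valet parking → General Business Certificate required.
Sec. 5-9. General Business Permit is not required → no effect.
Sec. 5-10. is a registered nonprofit → Operating Registration required.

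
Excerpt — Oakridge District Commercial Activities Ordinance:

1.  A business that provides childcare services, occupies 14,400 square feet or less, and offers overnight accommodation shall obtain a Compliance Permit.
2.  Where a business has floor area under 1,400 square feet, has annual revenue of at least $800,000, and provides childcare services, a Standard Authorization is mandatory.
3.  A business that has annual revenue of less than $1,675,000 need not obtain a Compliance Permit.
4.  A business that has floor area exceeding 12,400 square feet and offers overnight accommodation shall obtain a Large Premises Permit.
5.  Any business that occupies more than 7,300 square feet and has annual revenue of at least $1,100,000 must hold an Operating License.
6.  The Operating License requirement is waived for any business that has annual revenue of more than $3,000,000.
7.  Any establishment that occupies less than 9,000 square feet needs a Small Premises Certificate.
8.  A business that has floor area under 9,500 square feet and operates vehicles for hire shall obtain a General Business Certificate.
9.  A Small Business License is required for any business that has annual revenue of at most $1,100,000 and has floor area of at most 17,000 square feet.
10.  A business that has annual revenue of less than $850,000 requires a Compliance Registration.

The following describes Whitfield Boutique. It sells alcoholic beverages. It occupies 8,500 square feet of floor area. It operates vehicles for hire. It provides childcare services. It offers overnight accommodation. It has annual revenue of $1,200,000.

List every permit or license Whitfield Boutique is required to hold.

General Business Certificate, Operating License, Small Premises Certificate

1. provides childcare services; floor area 8,500 square feet ≤ 14,400 square feet; offers overnight accommodation → Compliance Permit required.
2. floor area 8,500 square feet ≥ 1,400 square feet; revenue $1,200,000 ≥ $800,000; provides childcare services → Standard Authorization not required.
3. revenue $1,200,000 < $1,675,000 → exempt from Compliance Permit.
4. floor area 8,500 square feet ≤ 12,400 square feet; offers overnight accommodation → Large Premises Permit not required.
5. floor area 8,500 square feet > 7,300 square feet; revenue $1,200,000 ≥ $1,100,000 → Operating License required.
6. revenue $1,200,000 ≤ $3,000,000 → Operating License exemption does not apply.
7. floor area 8,500 square feet < 9,000 square feet → Small Premises Certificate required.
8. floor area 8,500 square feet < 9,500 square feet; operates vehicles for hire → General Business Certificate required.
9. revenue $1,200,000 > $1,100,000; floor area 8,500 square feet ≤ 17,000 square feet → Small Business License not required.
10. revenue $1,200,000 ≥ $850,000 → Compliance Registration not required.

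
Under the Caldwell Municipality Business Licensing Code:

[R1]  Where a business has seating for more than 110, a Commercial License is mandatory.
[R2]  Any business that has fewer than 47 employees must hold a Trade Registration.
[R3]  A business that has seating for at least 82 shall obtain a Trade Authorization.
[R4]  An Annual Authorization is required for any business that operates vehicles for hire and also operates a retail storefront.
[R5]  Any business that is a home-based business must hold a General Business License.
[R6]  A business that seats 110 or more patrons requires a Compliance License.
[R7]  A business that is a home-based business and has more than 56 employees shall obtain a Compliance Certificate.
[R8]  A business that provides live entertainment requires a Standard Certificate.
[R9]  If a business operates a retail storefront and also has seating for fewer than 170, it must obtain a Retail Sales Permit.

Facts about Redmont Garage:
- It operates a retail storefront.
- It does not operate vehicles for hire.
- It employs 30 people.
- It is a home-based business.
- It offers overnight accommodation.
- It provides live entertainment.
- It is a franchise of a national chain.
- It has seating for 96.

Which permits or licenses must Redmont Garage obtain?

General Business License, Retail Sales Permit, Standard Certificate, Trade Authorization, Trade Registration

[R1] seating 96 ≤ 110 → Commercial License not required.
[R2] employees 30 < 47 → Trade Registration required.
[R3] seating 96 ≥ 82 → Trade Authorization required.
[R4] does not operate vehicles for hire; operates a retail storefront → Annual Authorization not required.
[R5] is a home-based business → General Business License required.
[R6] seating 96 < 110 → Compliance License not required.
[R7] is a home-based business; employees 30 ≤ 56 → Compliance Certificate not required.
[R8] provides live entertainment → Standard Certificate required.
[R9] operates a retail storefront; seating 96 < 170 → Retail Sales Permit required.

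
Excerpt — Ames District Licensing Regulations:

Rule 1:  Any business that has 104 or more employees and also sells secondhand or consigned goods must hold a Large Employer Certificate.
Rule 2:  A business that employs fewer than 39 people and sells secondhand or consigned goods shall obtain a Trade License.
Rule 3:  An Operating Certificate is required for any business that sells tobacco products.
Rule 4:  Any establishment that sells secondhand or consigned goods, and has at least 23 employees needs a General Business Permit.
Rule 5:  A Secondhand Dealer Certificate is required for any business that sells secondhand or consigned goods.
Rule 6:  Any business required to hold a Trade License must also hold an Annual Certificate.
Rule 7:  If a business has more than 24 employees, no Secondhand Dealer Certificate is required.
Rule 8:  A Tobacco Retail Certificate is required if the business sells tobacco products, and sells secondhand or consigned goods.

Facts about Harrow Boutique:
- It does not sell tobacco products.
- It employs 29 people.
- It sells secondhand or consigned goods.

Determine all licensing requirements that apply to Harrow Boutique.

Annual Certificate, General Business Permit, Trade License

Rule 1: employees 29 < 104; sells secondhand or consigned goods → Large Employer Certificate not required.
Rule 2: employees 29 < 39; sells secondhand or consigned goods → Trade License required.
Rule 3: does not sell tobacco products → Operating Certificate not required.
Rule 4: sells secondhand or consigned goods; employees 29 ≥ 23 → General Business Permit required.
Rule 5: sells secondhand or consigned goods → Secondhand Dealer Certificate required.
Rule 6: Trade License is required → Annual Certificate also required.
Rule 7: employees 29 > 24 → exempt from Secondhand Dealer Certificate.
Rule 8: does not sell tobacco products; sells secondhand or consigned goods → Tobacco Retail Certificate not required.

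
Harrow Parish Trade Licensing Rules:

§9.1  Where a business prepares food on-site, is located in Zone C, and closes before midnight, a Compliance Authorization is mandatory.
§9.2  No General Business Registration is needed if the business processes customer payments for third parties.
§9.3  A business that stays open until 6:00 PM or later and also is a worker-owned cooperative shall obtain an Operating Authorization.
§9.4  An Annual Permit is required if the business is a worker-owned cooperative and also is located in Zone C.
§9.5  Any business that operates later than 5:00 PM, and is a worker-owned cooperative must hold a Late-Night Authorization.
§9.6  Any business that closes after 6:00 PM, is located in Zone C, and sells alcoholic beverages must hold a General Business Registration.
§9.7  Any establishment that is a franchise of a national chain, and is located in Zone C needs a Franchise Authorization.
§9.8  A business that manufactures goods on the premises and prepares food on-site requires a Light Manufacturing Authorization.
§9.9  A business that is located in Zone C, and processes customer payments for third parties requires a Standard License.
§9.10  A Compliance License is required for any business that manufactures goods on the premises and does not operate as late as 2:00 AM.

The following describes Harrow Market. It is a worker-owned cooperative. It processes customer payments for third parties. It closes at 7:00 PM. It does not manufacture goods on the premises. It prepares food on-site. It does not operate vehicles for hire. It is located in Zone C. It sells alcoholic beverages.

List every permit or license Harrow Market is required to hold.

Annual Permit, Compliance Authorization, Late-Night Authorization, Operating Authorization, Standard License

§9.1 prepares food on-site; is located in Zone C; closes 7:00 PM, at/before midnight → Compliance Authorization required.
§9.2 processes customer payments for third parties → exempt from General Business Registration.
§9.3 closes 7:00 PM, after 6:00 PM; is a worker-owned cooperative → Operating Authorization required.
§9.4 is a worker-owned cooperative; is located in Zone C → Annual Permit required.
§9.5 closes 7:00 PM, after 5:00 PM; is a worker-owned cooperative → Late-Night Authorization required.
§9.6 closes 7:00 PM, after 6:00 PM; is located in Zone C; sells alcoholic beverages → General Business Registration required.
§9.7 is a worker-owned cooperative (not: is a franchise of a national chain); is located in Zone C → Franchise Authorization not required.
§9.8 does not manufacture goods on the premises; prepares food on-site → Light Manufacturing Authorization not required.
§9.9 is located in Zone C; processes customer payments for third parties → Standard License required.
§9.10 does not manufacture goods on the premises; closes 7:00 PM, at/before 2:00 AM → Compliance License not required.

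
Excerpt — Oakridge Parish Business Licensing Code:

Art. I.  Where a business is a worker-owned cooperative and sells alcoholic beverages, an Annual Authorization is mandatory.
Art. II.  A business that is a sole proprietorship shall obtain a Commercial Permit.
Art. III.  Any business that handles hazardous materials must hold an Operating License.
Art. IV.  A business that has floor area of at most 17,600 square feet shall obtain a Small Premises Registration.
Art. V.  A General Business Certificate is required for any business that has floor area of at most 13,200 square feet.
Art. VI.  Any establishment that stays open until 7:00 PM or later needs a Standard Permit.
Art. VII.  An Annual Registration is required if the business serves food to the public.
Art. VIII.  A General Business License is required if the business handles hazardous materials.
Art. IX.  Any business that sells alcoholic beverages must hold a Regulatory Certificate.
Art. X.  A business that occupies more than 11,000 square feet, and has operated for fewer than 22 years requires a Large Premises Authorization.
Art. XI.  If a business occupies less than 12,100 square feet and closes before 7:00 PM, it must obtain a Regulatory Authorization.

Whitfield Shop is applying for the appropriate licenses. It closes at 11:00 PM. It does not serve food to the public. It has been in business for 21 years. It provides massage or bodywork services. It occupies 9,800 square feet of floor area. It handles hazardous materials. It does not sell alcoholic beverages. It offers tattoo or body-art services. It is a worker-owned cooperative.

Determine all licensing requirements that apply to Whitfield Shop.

General Business Certificate, General Business License, Operating License, Small Premises Registration, Standard Permit

Art. I. is a worker-owned cooperative; does not sell alcoholic beverages → Annual Authorization not required.
Art. II. is a worker-owned cooperative (not: is a sole proprietorship) → Commercial Permit not required.
Art. III. handles hazardous materials → Operating License required.
Art. IV. floor area 9,800 square feet ≤ 17,600 square feet → Small Premises Registration required.
Art. V. floor area 9,800 square feet ≤ 13,200 square feet → General Business Certificate required.
Art. VI. closes 11:00 PM, after 7:00 PM → Standard Permit required.
Art. VII. does not serve food to the public → Annual Registration not required.
Art. VIII. handles hazardous materials → General Business License required.
Art. IX. does not sell alcoholic beverages → Regulatory Certificate not required.
Art. X. floor area 9,800 square feet ≤ 11,000 square feet; years in business 21 < 22 → Large Premises Authorization not required.
Art. XI. floor area 9,800 square feet < 12,100 square feet; closes 11:00 PM, after 7:00 PM → Regulatory Authorization not required.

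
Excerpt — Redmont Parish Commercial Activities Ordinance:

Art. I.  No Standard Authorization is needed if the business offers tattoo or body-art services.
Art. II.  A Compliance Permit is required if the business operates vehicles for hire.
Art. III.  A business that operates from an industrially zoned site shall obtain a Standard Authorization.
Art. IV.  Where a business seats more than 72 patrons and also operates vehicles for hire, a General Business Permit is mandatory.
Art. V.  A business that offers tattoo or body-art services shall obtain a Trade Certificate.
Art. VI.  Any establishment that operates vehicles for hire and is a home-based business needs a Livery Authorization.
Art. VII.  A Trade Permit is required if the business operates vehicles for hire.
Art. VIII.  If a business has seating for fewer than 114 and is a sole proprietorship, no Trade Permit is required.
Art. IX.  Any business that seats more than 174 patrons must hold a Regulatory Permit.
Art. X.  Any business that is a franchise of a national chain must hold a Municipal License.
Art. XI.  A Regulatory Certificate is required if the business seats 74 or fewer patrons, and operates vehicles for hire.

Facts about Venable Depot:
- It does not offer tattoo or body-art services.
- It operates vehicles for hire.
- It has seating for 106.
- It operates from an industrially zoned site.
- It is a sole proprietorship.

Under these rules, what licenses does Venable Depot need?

Compliance Permit, General Business Permit, Standard Authorization

Art. I. does not offer tattoo or body-art services → Standard Authorization exemption does not apply.
Art. II. operates vehicles for hire → Compliance Permit required.
Art. III. operates from an industrially zoned site → Standard Authorization required.
Art. IV. seating 106 > 72; operates vehicles for hire → General Business Permit required.
Art. V. does not offer tattoo or body-art services → Trade Certificate not required.
Art. VI. operates vehicles for hire; operates from an industrially zoned site (not: is a home-based business) → Livery Authorization not required.
Art. VII. operates vehicles for hire → Trade Permit required.
Art. VIII. seating 106 < 114; is a sole proprietorship → exempt from Trade Permit.
Art. IX. seating 106 ≤ 174 → Regulatory Permit not required.
Art. X. is a sole proprietorship (not: is a franchise of a national chain) → Municipal License not required.
Art. XI. seating 106 > 74; operates vehicles for hire → Regulatory Certificate not required.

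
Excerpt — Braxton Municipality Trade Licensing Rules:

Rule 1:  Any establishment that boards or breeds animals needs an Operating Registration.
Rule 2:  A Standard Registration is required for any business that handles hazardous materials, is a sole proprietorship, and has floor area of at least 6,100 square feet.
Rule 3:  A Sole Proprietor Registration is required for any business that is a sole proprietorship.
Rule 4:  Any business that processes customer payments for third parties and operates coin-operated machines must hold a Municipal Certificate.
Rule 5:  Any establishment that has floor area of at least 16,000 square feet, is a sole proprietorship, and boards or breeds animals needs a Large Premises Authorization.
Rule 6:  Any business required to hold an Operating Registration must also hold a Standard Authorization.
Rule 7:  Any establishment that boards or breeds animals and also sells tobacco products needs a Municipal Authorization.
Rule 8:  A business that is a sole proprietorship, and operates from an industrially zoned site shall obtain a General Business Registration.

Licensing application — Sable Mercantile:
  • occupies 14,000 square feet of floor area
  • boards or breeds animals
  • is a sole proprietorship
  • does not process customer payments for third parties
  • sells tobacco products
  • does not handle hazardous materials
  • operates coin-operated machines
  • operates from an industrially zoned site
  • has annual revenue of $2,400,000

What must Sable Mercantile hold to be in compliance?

General Business Registration, Municipal Authorization, Operating Registration, Sole Proprietor Registration, Standard Authorization

Rule 1: boards or breeds animals → Operating Registration required.
Rule 2: does not handle hazardous materials; is a sole proprietorship; floor area 14,000 square feet ≥ 6,100 square feet → Standard Registration not required.
Rule 3: is a sole proprietorship → Sole Proprietor Registration required.
Rule 4: does not process customer payments for third parties; operates coin-operated machines → Municipal Certificate not required.
Rule 5: floor area 14,000 square feet < 16,000 square feet; is a sole proprietorship; boards or breeds animals → Large Premises Authorization not required.
Rule 6: Operating Registration is required → Standard Authorization also required.
Rule 7: boards or breeds animals; sells tobacco products → Municipal Authorization required.
Rule 8: is a sole proprietorship; operates from an industrially zoned site → General Business Registration required.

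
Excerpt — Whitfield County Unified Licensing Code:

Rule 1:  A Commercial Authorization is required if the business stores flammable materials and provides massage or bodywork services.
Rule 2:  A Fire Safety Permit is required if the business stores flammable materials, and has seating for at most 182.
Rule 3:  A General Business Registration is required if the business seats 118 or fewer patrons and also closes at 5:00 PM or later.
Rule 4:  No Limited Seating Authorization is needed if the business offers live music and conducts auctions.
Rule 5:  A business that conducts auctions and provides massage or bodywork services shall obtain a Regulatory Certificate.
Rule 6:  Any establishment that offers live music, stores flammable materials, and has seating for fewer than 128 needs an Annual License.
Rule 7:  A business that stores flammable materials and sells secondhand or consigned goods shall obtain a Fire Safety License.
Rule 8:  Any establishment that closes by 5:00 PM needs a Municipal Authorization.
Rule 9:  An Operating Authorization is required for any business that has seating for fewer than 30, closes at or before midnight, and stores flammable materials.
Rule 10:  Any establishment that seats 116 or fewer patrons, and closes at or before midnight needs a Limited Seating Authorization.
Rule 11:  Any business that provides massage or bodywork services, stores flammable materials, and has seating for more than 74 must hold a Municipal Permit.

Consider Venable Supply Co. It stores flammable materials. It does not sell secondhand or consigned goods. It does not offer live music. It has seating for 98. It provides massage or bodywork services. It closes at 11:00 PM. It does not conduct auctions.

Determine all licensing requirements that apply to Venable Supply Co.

Commercial Authorization, Fire Safety Permit, General Business Registration, Limited Seating Authorization, Municipal Permit

Rule 1: stores flammable materials; provides massage or bodywork services → Commercial Authorization required.
Rule 2: stores flammable materials; seating 98 ≤ 182 → Fire Safety Permit required.
Rule 3: seating 98 ≤ 118; closes 11:00 PM, after 5:00 PM → General Business Registration required.
Rule 4: does not offer live music; does not conduct auctions → Limited Seating Authorization exemption does not apply.
Rule 5: does not conduct auctions; provides massage or bodywork services → Regulatory Certificate not required.
Rule 6: does not offer live music; stores flammable materials; seating 98 < 128 → Annual License not required.
Rule 7: stores flammable materials; does not sell secondhand or consigned goods → Fire Safety License not required.
Rule 8: closes 11:00 PM, after 5:00 PM → Municipal Authorization not required.
Rule 9: seating 98 ≥ 30; closes 11:00 PM, at/before midnight; stores flammable materials → Operating Authorization not required.
Rule 10: seating 98 ≤ 116; closes 11:00 PM, at/before midnight → Limited Seating Authorization required.
Rule 11: provides massage or bodywork services; stores flammable materials; seating 98 > 74 → Municipal Permit required.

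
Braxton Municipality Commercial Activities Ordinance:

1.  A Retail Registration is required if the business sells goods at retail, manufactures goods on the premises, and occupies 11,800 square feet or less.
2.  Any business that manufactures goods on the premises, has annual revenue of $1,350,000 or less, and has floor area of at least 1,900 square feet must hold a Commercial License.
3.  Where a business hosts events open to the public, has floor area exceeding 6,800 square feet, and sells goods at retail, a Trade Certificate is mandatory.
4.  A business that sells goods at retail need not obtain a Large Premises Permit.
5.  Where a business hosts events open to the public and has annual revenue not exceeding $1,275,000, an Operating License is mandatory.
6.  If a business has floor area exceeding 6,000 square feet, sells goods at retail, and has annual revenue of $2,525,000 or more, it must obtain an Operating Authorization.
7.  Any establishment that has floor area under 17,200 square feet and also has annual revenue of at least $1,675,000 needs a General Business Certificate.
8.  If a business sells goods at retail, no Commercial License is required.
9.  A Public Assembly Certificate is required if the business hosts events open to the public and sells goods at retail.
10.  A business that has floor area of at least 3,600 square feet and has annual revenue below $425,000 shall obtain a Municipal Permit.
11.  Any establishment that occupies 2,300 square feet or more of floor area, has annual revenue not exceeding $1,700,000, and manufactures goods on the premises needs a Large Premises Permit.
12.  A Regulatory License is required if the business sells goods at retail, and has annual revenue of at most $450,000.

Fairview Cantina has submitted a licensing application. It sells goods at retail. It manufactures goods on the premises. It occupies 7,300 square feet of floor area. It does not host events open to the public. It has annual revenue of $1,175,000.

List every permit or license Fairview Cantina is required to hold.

1. sells goods at retail; manufactures goods on the premises; floor area 7,300 square feet ≤ 11,800 square feet → Retail Registration required.
2. manufactures goods on the premises; revenue $1,175,000 ≤ $1,350,000; floor area 7,300 square feet ≥ 1,900 square feet → Commercial License required.
3. does not host events open to the public; floor area 7,300 square feet > 6,800 square feet; sells goods at retail → Trade Certificate not required.
4. sells goods at retail → exempt from Large Premises Permit.
5. does not host events open to the public; revenue $1,175,000 ≤ $1,275,000 → Operating License not required.
6. floor area 7,300 square feet > 6,000 square feet; sells goods at retail; revenue $1,175,000 < $2,525,000 → Operating Authorization not required.
7. floor area 7,300 square feet < 17,200 square feet; revenue $1,175,000 < $1,675,000 → General Business Certificate not required.
8. sells goods at retail → exempt from Commercial License.
9. does not host events open to the public; sells goods at retail → Public Assembly Certificate not required.
10. floor area 7,300 square feet ≥ 3,600 square feet; revenue $1,175,000 ≥ $425,000 → Municipal Permit not required.
11. floor area 7,300 square feet ≥ 2,300 square feet; revenue $1,175,000 ≤ $1,700,000; manufactures goods on the premises → Large Premises Permit required.
12. sells goods at retail; revenue $1,175,000 > $450,000 → Regulatory License not required.

Retail Registration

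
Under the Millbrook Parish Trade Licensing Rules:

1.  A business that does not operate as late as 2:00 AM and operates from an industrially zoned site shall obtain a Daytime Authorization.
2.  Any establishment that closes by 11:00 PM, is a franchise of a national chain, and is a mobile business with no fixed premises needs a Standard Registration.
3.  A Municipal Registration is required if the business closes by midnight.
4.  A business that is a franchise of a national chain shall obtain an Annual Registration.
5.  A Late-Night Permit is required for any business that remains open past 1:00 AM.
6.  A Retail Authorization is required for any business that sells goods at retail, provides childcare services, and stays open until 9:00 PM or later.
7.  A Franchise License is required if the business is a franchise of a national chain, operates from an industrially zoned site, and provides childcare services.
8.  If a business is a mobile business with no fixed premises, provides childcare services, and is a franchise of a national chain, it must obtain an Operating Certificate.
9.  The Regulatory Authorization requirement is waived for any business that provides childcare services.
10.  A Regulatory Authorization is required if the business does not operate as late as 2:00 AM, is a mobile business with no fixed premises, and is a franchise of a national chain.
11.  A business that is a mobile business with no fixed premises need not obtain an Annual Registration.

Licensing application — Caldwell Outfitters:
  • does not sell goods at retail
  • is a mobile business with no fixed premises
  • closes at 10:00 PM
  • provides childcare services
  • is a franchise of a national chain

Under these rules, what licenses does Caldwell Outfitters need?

1. closes 10:00 PM, at/before 2:00 AM; is a mobile business with no fixed premises (not: operates from an industrially zoned site) → Daytime Authorization not required.
2. closes 10:00 PM, at/before 11:00 PM; is a franchise of a national chain; is a mobile business with no fixed premises → Standard Registration required.
3. closes 10:00 PM, at/before midnight → Municipal Registration required.
4. is a franchise of a national chain → Annual Registration required.
5. closes 10:00 PM, at/before 1:00 AM → Late-Night Permit not required.
6. does not sell goods at retail; provides childcare services; closes 10:00 PM, after 9:00 PM → Retail Authorization not required.
7. is a franchise of a national chain; is a mobile business with no fixed premises (not: operates from an industrially zoned site); provides childcare services → Franchise License not required.
8. is a mobile business with no fixed premises; provides childcare services; is a franchise of a national chain → Operating Certificate required.
9. provides childcare services → exempt from Regulatory Authorization.
10. closes 10:00 PM, at/before 2:00 AM; is a mobile business with no fixed premises; is a franchise of a national chain → Regulatory Authorization required.
11. is a mobile business with no fixed premises → exempt from Annual Registration.

Municipal Registration, Operating Certificate, Standard Registration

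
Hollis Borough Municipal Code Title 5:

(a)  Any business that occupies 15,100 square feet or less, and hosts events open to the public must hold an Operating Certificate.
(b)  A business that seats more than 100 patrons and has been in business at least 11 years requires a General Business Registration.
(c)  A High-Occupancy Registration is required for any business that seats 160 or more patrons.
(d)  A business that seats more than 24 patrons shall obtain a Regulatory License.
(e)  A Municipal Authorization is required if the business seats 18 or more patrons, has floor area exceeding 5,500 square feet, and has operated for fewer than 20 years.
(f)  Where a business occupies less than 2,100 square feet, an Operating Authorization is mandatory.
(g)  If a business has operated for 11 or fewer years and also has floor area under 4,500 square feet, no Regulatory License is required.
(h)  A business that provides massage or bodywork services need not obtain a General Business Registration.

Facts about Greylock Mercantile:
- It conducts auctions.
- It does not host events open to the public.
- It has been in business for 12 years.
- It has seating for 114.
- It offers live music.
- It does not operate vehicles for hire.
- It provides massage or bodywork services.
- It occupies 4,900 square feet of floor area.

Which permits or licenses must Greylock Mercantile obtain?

(a) floor area 4,900 square feet ≤ 15,100 square feet; does not host events open to the public → Operating Certificate not required.
(b) seating 114 > 100; years in business 12 ≥ 11 → General Business Registration required.
(c) seating 114 < 160 → High-Occupancy Registration not required.
(d) seating 114 > 24 → Regulatory License required.
(e) seating 114 ≥ 18; floor area 4,900 square feet ≤ 5,500 square feet; years in business 12 < 20 → Municipal Authorization not required.
(f) floor area 4,900 square feet ≥ 2,100 square feet → Operating Authorization not required.
(g) years in business 12 > 11; floor area 4,900 square feet ≥ 4,500 square feet → Regulatory License exemption does not apply.
(h) provides massage or bodywork services → exempt from General Business Registration.

Regulatory License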